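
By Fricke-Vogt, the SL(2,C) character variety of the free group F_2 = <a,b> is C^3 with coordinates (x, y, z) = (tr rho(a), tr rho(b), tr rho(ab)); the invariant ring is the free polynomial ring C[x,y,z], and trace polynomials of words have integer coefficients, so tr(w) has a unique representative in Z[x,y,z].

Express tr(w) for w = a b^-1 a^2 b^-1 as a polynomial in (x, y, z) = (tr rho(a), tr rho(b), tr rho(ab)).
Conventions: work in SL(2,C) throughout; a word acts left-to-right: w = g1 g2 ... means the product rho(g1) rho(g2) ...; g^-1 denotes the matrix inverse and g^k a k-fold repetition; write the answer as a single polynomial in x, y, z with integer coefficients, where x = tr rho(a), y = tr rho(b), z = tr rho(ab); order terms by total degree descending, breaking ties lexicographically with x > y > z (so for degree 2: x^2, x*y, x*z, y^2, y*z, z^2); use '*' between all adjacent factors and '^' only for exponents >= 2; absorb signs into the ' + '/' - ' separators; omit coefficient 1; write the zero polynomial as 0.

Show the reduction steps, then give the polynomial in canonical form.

tr(a^2) = tr(a) tr(a) - tr(1)   [square of a] = x^2 - 2
and tr(a^3) = tr(a) tr(a^2) - tr(a)   [square of a] = x^3 - 3*x
tr(b a^2) = tr(a) tr(b a) - tr(b)   [square of a] = x*z - y
tr(a^3 b) = tr(a) tr(b a^2) - tr(b a)   [square of a] = x^2*z - x*y - z
tr(a b^-1 a^2) = tr(a^3) tr(b) - tr(a^3 b)   [inverse elimination on b] = x^3*y - x^2*z - 2*x*y + z
next, tr(b a b a) = tr(b a) tr(b a) - tr(1)   [split at a repeated b] = z^2 - 2
tr(b a b) = tr(b) tr(a b) - tr(a)   [square of b] = y*z - x
next, tr(a^2 b a b) = tr(a) tr(b a b a) - tr(b a b)   [square of a] = x*z^2 - y*z - x
and tr(a b^-1 a^2 b) = tr(a^2 b a) tr(b) - tr(a^2 b a b)   [inverse elimination on b] = x^2*y*z - x*y^2 - x*z^2 + x
next, tr(a b^-1 a^2 b^-1) = tr(a b^-1 a^2) tr(b) - tr(a b^-1 a^2 b)   [inverse elimination on b] = x^3*y^2 - 2*x^2*y*z - x*y^2 + x*z^2 + y*z - x

x^3*y^2 - 2*x^2*y*z - x*y^2 + x*z^2 + y*z - x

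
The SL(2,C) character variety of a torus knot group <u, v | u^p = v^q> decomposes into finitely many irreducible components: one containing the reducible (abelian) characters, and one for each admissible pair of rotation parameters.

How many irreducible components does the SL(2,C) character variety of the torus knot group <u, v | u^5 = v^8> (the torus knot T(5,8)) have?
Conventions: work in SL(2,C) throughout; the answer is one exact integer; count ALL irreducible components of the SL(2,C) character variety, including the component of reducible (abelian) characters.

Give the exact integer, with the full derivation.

Gamma = < u, v | u^5 = v^8 > (torus knot T(5,8)); the central element u^5 = v^8 acts as +I or -I in any irreducible SL(2,C) representation.
So on each irreducible component the traces are pinned: tr(u) = 2*cos(pi*alpha/5) with 1 <= alpha <= 4, tr(v) = 2*cos(pi*beta/8) with 1 <= beta <= 7.
The two central values (-1)^alpha I and (-1)^beta I must be the same matrix, so alpha and beta share a parity.
Counting: 2 odd alphas x 4 odd betas + 2 even alphas x 3 even betas = 8 + 6 = 14.
That is 14 components of irreducible characters, and with the reducible (abelian) component the total is 15.

15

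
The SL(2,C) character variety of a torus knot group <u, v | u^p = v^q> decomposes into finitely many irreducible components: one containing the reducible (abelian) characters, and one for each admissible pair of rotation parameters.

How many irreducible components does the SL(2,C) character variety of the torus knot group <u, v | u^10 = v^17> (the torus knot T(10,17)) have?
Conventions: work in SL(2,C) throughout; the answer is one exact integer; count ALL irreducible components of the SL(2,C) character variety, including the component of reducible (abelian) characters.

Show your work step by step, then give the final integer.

For T(10,17): irreducibility forces the central element u^10 = v^17 to one of +I, -I.
So on each irreducible component the traces are pinned: tr(u) = 2*cos(pi*alpha/10) with 1 <= alpha <= 9, tr(v) = 2*cos(pi*beta/17) with 1 <= beta <= 16.
The two central values (-1)^alpha I and (-1)^beta I must be the same matrix, so alpha and beta share a parity.
Enumerate parity-matched pairs: 5*8 odd-odd plus 4*8 even-even gives 72.
That is 72 components of irreducible characters, and with the reducible (abelian) component the total is 73.

73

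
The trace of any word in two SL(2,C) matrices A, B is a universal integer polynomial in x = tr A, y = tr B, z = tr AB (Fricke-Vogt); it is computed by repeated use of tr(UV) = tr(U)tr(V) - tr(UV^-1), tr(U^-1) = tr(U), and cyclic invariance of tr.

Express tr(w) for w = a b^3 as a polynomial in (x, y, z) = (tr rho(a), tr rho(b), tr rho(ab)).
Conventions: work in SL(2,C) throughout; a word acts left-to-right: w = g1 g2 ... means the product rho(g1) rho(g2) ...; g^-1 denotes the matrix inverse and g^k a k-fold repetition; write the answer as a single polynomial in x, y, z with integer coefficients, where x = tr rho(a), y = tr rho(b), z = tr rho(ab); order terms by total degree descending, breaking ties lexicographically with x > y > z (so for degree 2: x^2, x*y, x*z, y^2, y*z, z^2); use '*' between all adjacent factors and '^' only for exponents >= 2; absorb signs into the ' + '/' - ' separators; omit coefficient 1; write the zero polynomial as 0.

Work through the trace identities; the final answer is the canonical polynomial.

y^2*z - x*y - z

trace(a b^2) = trace(b) trace(a b) - trace(a) = y*z - x
trace(a b^3) = trace(b) trace(a b^2) - trace(a b) = y^2*z - x*y - z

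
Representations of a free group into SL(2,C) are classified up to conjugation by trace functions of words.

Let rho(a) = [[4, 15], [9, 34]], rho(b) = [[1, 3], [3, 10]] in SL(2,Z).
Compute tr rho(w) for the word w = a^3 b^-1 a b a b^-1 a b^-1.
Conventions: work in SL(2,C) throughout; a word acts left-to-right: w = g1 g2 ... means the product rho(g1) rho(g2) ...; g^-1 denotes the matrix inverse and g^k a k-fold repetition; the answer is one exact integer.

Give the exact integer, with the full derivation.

2491949

rho(a) = [[4, 15], [9, 34]]
... * rho(a) = [[4, 15], [9, 34]]  ->  [[151, 570], [342, 1291]]
... * rho(a) = [[4, 15], [9, 34]]  ->  [[5734, 21645], [12987, 49024]]
... * rho(b^-1) = [[10, -3], [-3, 1]]  ->  [[-7595, 4443], [-17202, 10063]]
... * rho(a) = [[4, 15], [9, 34]]  ->  [[9607, 37137], [21759, 84112]]
... * rho(b) = [[1, 3], [3, 10]]  ->  [[121018, 400191], [274095, 906397]]
... * rho(a) = [[4, 15], [9, 34]]  ->  [[4085791, 15421764], [9253953, 34928923]]
... * rho(b^-1) = [[10, -3], [-3, 1]]  ->  [[-5407382, 3164391], [-12247239, 7167064]]
... * rho(a) = [[4, 15], [9, 34]]  ->  [[6849991, 26478564], [15514620, 59971591]]
... * rho(b^-1) = [[10, -3], [-3, 1]]  ->  [[-10935782, 5928591], [-24768573, 13427731]]
tr = -10935782 + 13427731 = 2491949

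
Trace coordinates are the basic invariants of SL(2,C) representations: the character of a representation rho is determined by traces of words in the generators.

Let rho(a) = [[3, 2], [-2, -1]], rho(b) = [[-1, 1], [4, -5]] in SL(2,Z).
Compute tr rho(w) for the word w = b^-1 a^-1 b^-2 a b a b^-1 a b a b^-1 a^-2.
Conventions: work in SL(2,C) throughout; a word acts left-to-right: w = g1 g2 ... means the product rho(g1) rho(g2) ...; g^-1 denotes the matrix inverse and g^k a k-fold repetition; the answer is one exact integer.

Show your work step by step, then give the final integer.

-40208912

rho(b^-1) = [[-5, -1], [-4, -1]]
... * rho(a^-1) = [[-1, -2], [2, 3]]  ->  [[3, 7], [2, 5]]
... * rho(b^-1) = [[-5, -1], [-4, -1]]  ->  [[-43, -10], [-30, -7]]
... * rho(b^-1) = [[-5, -1], [-4, -1]]  ->  [[255, 53], [178, 37]]
... * rho(a) = [[3, 2], [-2, -1]]  ->  [[659, 457], [460, 319]]
... * rho(b) = [[-1, 1], [4, -5]]  ->  [[1169, -1626], [816, -1135]]
... * rho(a) = [[3, 2], [-2, -1]]  ->  [[6759, 3964], [4718, 2767]]
... * rho(b^-1) = [[-5, -1], [-4, -1]]  ->  [[-49651, -10723], [-34658, -7485]]
... * rho(a) = [[3, 2], [-2, -1]]  ->  [[-127507, -88579], [-89004, -61831]]
... * rho(b) = [[-1, 1], [4, -5]]  ->  [[-226809, 315388], [-158320, 220151]]
... * rho(a) = [[3, 2], [-2, -1]]  ->  [[-1311203, -769006], [-915262, -536791]]
... * rho(b^-1) = [[-5, -1], [-4, -1]]  ->  [[9632039, 2080209], [6723474, 1452053]]
... * rho(a^-1) = [[-1, -2], [2, 3]]  ->  [[-5471621, -13023451], [-3819368, -9090789]]
... * rho(a^-1) = [[-1, -2], [2, 3]]  ->  [[-20575281, -28127111], [-14362210, -19633631]]
tr = -20575281 + -19633631 = -40208912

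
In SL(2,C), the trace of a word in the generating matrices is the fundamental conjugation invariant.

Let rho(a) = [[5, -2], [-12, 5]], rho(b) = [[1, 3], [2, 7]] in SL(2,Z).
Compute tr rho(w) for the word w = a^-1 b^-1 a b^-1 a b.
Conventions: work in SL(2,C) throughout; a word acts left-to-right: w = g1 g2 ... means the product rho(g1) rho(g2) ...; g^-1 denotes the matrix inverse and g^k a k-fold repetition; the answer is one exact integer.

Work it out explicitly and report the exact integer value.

12880

rho(a^-1) = [[5, 2], [12, 5]]
... * rho(b^-1) = [[7, -3], [-2, 1]]  ->  [[31, -13], [74, -31]]
... * rho(a) = [[5, -2], [-12, 5]]  ->  [[311, -127], [742, -303]]
... * rho(b^-1) = [[7, -3], [-2, 1]]  ->  [[2431, -1060], [5800, -2529]]
... * rho(a) = [[5, -2], [-12, 5]]  ->  [[24875, -10162], [59348, -24245]]
... * rho(b) = [[1, 3], [2, 7]]  ->  [[4551, 3491], [10858, 8329]]
tr = 4551 + 8329 = 12880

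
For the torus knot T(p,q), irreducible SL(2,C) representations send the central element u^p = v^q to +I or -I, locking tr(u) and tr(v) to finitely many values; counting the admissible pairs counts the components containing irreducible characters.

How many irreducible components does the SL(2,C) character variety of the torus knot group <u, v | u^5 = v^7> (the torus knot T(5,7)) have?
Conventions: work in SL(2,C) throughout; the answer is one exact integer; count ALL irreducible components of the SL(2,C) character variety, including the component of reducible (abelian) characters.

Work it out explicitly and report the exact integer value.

13

Gamma = < u, v | u^5 = v^7 > (torus knot T(5,7)); the central element u^5 = v^7 acts as +I or -I in any irreducible SL(2,C) representation.
This locks tr(u) to 2*cos(pi*alpha/5), alpha in 1..4, and tr(v) to 2*cos(pi*beta/7), beta in 1..6, on each component of irreducible characters.
Consistency of u^5 = (-1)^alpha I with v^7 = (-1)^beta I forces alpha = beta (mod 2).
Counting: 2 odd alphas x 3 odd betas + 2 even alphas x 3 even betas = 6 + 6 = 12.
That is 12 components of irreducible characters, and with the reducible (abelian) component the total is 13.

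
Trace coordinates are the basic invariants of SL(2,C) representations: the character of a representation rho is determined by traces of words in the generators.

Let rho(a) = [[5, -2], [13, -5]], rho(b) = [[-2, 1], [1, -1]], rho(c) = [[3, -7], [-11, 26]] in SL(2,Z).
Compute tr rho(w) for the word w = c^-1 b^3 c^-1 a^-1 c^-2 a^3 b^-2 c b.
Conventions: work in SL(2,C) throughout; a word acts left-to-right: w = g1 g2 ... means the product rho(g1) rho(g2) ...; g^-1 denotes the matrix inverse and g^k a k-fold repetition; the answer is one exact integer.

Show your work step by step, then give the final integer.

-6444625785

rho(c^-1) = [[26, 7], [11, 3]]
... * rho(b) = [[-2, 1], [1, -1]]  ->  [[-45, 19], [-19, 8]]
... * rho(b) = [[-2, 1], [1, -1]]  ->  [[109, -64], [46, -27]]
... * rho(b) = [[-2, 1], [1, -1]]  ->  [[-282, 173], [-119, 73]]
... * rho(c^-1) = [[26, 7], [11, 3]]  ->  [[-5429, -1455], [-2291, -614]]
... * rho(a^-1) = [[-5, 2], [-13, 5]]  ->  [[46060, -18133], [19437, -7652]]
... * rho(c^-1) = [[26, 7], [11, 3]]  ->  [[998097, 268021], [421190, 113103]]
... * rho(c^-1) = [[26, 7], [11, 3]]  ->  [[28898753, 7790742], [12195073, 3287639]]
... * rho(a) = [[5, -2], [13, -5]]  ->  [[245773411, -96751216], [103714672, -40828341]]
... * rho(a) = [[5, -2], [13, -5]]  ->  [[-28898753, -7790742], [-12195073, -3287639]]
... * rho(a) = [[5, -2], [13, -5]]  ->  [[-245773411, 96751216], [-103714672, 40828341]]
... * rho(b^-1) = [[-1, -1], [-1, -2]]  ->  [[149022195, 52270979], [62886331, 22057990]]
... * rho(b^-1) = [[-1, -1], [-1, -2]]  ->  [[-201293174, -253564153], [-84944321, -107002311]]
... * rho(c) = [[3, -7], [-11, 26]]  ->  [[2185326161, -5183615760], [922192458, -2187449839]]
... * rho(b) = [[-2, 1], [1, -1]]  ->  [[-9554268082, 7368941921], [-4031834755, 3109642297]]
tr = -9554268082 + 3109642297 = -6444625785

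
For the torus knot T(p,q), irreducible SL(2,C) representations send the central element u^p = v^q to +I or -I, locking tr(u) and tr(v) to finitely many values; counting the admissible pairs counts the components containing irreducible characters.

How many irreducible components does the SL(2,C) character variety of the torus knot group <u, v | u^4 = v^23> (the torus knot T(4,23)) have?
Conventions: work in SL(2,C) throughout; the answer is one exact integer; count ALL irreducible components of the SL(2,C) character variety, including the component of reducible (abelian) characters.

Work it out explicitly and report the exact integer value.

34

In the torus knot group T(4,23), u^4 = v^23 is central, so an irreducible representation sends it to +I or -I (Schur).
So on each irreducible component the traces are pinned: tr(u) = 2*cos(pi*alpha/4) with 1 <= alpha <= 3, tr(v) = 2*cos(pi*beta/23) with 1 <= beta <= 22.
u^4 = (-1)^alpha I and v^23 = (-1)^beta I must agree, so alpha and beta have equal parity.
Enumerate parity-matched pairs: 2*11 odd-odd plus 1*11 even-even gives 33.
Total: 33 irreducible-character components + 1 reducible (abelian) component = 34.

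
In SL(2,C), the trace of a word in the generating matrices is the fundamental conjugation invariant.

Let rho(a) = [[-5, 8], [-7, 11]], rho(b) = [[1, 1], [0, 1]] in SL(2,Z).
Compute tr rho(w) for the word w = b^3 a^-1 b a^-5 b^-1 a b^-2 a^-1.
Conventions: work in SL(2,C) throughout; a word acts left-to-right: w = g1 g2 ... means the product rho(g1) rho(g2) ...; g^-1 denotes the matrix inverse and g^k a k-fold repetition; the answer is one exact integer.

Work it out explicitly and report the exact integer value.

-40928032

rho(b) = [[1, 1], [0, 1]]
... * rho(b) = [[1, 1], [0, 1]]  ->  [[1, 2], [0, 1]]
... * rho(b) = [[1, 1], [0, 1]]  ->  [[1, 3], [0, 1]]
... * rho(a^-1) = [[11, -8], [7, -5]]  ->  [[32, -23], [7, -5]]
... * rho(b) = [[1, 1], [0, 1]]  ->  [[32, 9], [7, 2]]
... * rho(a^-1) = [[11, -8], [7, -5]]  ->  [[415, -301], [91, -66]]
... * rho(a^-1) = [[11, -8], [7, -5]]  ->  [[2458, -1815], [539, -398]]
... * rho(a^-1) = [[11, -8], [7, -5]]  ->  [[14333, -10589], [3143, -2322]]
... * rho(a^-1) = [[11, -8], [7, -5]]  ->  [[83540, -61719], [18319, -13534]]
... * rho(a^-1) = [[11, -8], [7, -5]]  ->  [[486907, -359725], [106771, -78882]]
... * rho(b^-1) = [[1, -1], [0, 1]]  ->  [[486907, -846632], [106771, -185653]]
... * rho(a) = [[-5, 8], [-7, 11]]  ->  [[3491889, -5417696], [765716, -1188015]]
... * rho(b^-1) = [[1, -1], [0, 1]]  ->  [[3491889, -8909585], [765716, -1953731]]
... * rho(b^-1) = [[1, -1], [0, 1]]  ->  [[3491889, -12401474], [765716, -2719447]]
... * rho(a^-1) = [[11, -8], [7, -5]]  ->  [[-48399539, 34072258], [-10613253, 7471507]]
tr = -48399539 + 7471507 = -40928032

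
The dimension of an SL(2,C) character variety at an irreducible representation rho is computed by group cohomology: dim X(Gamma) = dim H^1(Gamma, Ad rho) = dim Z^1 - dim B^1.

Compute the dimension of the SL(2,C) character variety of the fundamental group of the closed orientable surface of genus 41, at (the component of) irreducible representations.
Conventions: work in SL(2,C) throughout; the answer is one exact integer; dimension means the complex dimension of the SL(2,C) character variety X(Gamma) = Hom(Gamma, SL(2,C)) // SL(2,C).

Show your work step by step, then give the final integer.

240

pi_1 of the closed genus-41 surface has 82 generators bound by the single product-of-commutators relator.
Before the relator condition, cocycle space has dim 3*82 = 246.
H^2 = coker(d_2) is dual to H^0 = 0 at irreducible rho (Poincare duality), so d_2 is onto: dim Z^1 = 243.
As always at irreducible rho, dim B^1 = 3.
dim X = dim H^1 = 243 - 3 = 240.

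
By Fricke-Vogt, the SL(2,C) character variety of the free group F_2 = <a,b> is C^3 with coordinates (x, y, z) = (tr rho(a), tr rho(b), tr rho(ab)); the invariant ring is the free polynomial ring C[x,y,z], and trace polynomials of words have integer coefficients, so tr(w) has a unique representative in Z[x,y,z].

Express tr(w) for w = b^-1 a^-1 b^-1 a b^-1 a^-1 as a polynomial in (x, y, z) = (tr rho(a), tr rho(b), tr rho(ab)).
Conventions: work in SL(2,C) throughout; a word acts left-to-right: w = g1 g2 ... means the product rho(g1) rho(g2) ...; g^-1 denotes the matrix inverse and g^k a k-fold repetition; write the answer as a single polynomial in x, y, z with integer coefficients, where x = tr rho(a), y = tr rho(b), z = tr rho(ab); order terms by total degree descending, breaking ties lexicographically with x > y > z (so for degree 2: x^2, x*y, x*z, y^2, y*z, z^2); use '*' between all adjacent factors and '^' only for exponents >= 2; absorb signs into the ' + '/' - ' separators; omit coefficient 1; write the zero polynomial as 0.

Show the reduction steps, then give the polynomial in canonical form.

x*y*z^2 - x^2*z - z^3 - x*y + 3*z

trace(a^-1) = trace(a) = x
reduce: trace(a^-1 b) = trace(b) trace(a) - trace(b a) = x*y - z
trace(b^-1 a^-1) = trace(a^-1) trace(b) - trace(a^-1 b) = z
trace(b^-1 a^-1 b^-1) = trace(b^-1 a^-1) trace(b) - trace(b^-1 a^-1 b) = y*z - x
trace(a b a) = trace(a) trace(b a) - trace(b) = x*z - y
trace(a b a b) = trace(b a) trace(b a) - trace(1)   [split at repeated b] = z^2 - 2
reduce: trace(b^-1 a b a) = trace(a b a) trace(b) - trace(a b a b) = x*y*z - y^2 - z^2 + 2
so trace(b^-2 a b a) = trace(b^-1 a b a) trace(b) - trace(b^-1 a b a b) = x*y^2*z - y^3 - y*z^2 - x*z + 3*y
trace(b^-1 a b a^-1 b^-1) = trace(b^-2 a b) trace(a) - trace(b^-2 a b a) = -x*y^2*z + x^2*y + y^3 + y*z^2 - 3*y
trace(b^2) = trace(b) trace(b) - trace(1) = y^2 - 2
so trace(b a^2 b) = trace(a) trace(b^2 a) - trace(b^2) = x*y*z - x^2 - y^2 + 2
so trace(b a^2 b a) = trace(a) trace(b a b a) - trace(b a b) = x*z^2 - y*z - x
reduce: trace(a^2 b a^-1 b) = trace(b a^2 b) trace(a) - trace(b a^2 b a) = x^2*y*z - x^3 - x*y^2 - x*z^2 + y*z + 3*x
so trace(a b a^-1 b^-1 a) = trace(a^2 b a^-1) trace(b) - trace(a^2 b a^-1 b) = -x^2*y*z + x^3 + x*y^2 + x*z^2 - 3*x
reduce: trace(b a b a b) = trace(b) trace(a b a b) - trace(a b a) = y*z^2 - x*z - y
trace(b a b a b a) = trace(a b) trace(a b a b) - trace(a^-1 b^-1)   [split at repeated a] = z^3 - 3*z
reduce: trace(a b a b a^-1 b) = trace(b a b a b) trace(a) - trace(b a b a b a) = x*y*z^2 - x^2*z - z^3 - x*y + 3*z
so trace(a b a^-1 b^-1 a b) = trace(a b a b a^-1) trace(b) - trace(a b a b a^-1 b) = -x*y*z^2 + x^2*z + y^2*z + z^3 - 3*z
trace(b^-1 a b a^-1 b^-1 a) = trace(a b a^-1 b^-1 a) trace(b) - trace(a b a^-1 b^-1 a b) = -x^2*y^2*z + x^3*y + x*y^3 + 2*x*y*z^2 - x^2*z - y^2*z - z^3 - 3*x*y + 3*z
trace(a^-1 b^-1 a^-1 b^-1 a b) = trace(b^-1 a b a^-1 b^-1) trace(a) - trace(b^-1 a b a^-1 b^-1 a) = -x*y*z^2 + x^2*z + y^2*z + z^3 - 3*z
trace(b^-1 a^-1 b^-1 a b^-1 a^-1) = trace(a^-1 b^-1 a^-1 b^-1 a) trace(b) - trace(a^-1 b^-1 a^-1 b^-1 a b) = x*y*z^2 - x^2*z - z^3 - x*y + 3*z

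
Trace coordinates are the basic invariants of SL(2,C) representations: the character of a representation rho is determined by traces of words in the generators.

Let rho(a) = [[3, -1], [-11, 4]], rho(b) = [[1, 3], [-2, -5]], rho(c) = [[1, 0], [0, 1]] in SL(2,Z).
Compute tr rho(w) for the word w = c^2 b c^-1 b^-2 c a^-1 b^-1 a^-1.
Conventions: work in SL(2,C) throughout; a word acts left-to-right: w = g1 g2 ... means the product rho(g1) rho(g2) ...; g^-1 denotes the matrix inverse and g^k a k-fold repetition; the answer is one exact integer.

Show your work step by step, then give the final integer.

2302

rho(c) = [[1, 0], [0, 1]]
... * rho(c) = [[1, 0], [0, 1]]  ->  [[1, 0], [0, 1]]
... * rho(b) = [[1, 3], [-2, -5]]  ->  [[1, 3], [-2, -5]]
... * rho(c^-1) = [[1, 0], [0, 1]]  ->  [[1, 3], [-2, -5]]
... * rho(b^-1) = [[-5, -3], [2, 1]]  ->  [[1, 0], [0, 1]]
... * rho(b^-1) = [[-5, -3], [2, 1]]  ->  [[-5, -3], [2, 1]]
... * rho(c) = [[1, 0], [0, 1]]  ->  [[-5, -3], [2, 1]]
... * rho(a^-1) = [[4, 1], [11, 3]]  ->  [[-53, -14], [19, 5]]
... * rho(b^-1) = [[-5, -3], [2, 1]]  ->  [[237, 145], [-85, -52]]
... * rho(a^-1) = [[4, 1], [11, 3]]  ->  [[2543, 672], [-912, -241]]
tr = 2543 + -241 = 2302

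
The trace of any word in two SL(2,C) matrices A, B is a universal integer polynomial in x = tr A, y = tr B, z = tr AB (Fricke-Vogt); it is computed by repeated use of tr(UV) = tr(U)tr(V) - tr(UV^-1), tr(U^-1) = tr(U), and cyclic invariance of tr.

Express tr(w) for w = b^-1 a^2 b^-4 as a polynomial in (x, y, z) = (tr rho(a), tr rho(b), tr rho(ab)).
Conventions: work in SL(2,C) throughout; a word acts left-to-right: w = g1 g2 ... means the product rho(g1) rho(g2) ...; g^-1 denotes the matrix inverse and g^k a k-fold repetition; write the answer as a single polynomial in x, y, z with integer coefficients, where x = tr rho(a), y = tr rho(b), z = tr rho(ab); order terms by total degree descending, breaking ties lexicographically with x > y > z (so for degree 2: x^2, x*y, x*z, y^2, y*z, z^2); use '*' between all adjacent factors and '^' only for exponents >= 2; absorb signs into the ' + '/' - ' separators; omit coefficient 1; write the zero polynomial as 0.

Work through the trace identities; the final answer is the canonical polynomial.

reduce: trace(a^2) = trace(a) * trace(a) - trace(1) = x^2 - 2
trace(a^2 b) = trace(a) * trace(b a) - trace(b) = x*z - y
trace(a^2 b^-1) = trace(a^2) * trace(b) - trace(a^2 b) = x^2*y - x*z - y
reduce: trace(a^2 b^-2) = trace(a^2 b^-1) * trace(b) - trace(a^2) = x^2*y^2 - x*y*z - x^2 - y^2 + 2
reduce: trace(b^-3 a^2) = trace(a^2 b^-2) * trace(b) - trace(a^2 b^-1) = x^2*y^3 - x*y^2*z - 2*x^2*y - y^3 + x*z + 3*y
trace(b^-4 a^2) = trace(b^-3 a^2) * trace(b) - trace(b^-3 a^2 b) = x^2*y^4 - x*y^3*z - 3*x^2*y^2 - y^4 + 2*x*y*z + x^2 + 4*y^2 - 2
trace(b^-1 a^2 b^-4) = trace(b^-4 a^2) * trace(b) - trace(b^-4 a^2 b) = x^2*y^5 - x*y^4*z - 4*x^2*y^3 - y^5 + 3*x*y^2*z + 3*x^2*y + 5*y^3 - x*z - 5*y

x^2*y^5 - x*y^4*z - 4*x^2*y^3 - y^5 + 3*x*y^2*z + 3*x^2*y + 5*y^3 - x*z - 5*y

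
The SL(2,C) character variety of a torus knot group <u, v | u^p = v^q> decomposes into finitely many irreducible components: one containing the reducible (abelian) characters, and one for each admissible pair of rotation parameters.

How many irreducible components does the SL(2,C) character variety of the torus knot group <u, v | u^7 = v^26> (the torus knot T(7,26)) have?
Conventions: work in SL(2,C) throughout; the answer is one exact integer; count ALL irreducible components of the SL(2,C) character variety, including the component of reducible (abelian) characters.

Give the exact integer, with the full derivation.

For T(7,26): irreducibility forces the central element u^7 = v^26 to one of +I, -I.
This locks tr(u) to 2*cos(pi*alpha/7), alpha in 1..6, and tr(v) to 2*cos(pi*beta/26), beta in 1..25, on each component of irreducible characters.
u^7 = (-1)^alpha I and v^26 = (-1)^beta I must agree, so alpha and beta have equal parity.
count pairs: odd alpha (3 choices) x odd beta (13), plus even alpha (3) x even beta (12): 3*13 + 3*12 = 75.
Total: 75 irreducible-character components + 1 reducible (abelian) component = 76.

76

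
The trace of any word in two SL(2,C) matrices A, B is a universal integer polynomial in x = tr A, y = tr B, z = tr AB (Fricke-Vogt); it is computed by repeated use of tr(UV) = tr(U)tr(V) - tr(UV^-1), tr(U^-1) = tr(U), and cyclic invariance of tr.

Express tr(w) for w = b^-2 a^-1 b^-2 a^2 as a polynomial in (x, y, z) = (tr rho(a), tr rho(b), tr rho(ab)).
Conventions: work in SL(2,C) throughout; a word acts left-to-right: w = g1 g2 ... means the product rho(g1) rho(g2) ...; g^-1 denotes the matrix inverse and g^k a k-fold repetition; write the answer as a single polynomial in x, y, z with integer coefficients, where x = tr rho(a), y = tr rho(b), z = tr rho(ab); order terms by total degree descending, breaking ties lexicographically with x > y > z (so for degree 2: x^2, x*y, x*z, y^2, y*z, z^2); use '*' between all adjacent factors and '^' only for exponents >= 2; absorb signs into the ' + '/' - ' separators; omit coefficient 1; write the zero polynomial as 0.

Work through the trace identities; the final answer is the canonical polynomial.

tr(a b^-1) = tr(a) tr(b) - tr(a b)  (eliminate b^-1) = x*y - z
tr(b^2 a) = tr(b) tr(a b) - tr(a)  (reduce the b square) = y*z - x
tr(b^2) = tr(b) tr(b) - tr(1)  (reduce the b square) = y^2 - 2
tr(b a^2 b) = tr(a) tr(b^2 a) - tr(b^2)  (reduce the a square) = x*y*z - x^2 - y^2 + 2
tr(b a b a) = tr(a b) tr(a b) - tr(1)  (split on a) = z^2 - 2
tr(b a^2 b a) = tr(a) tr(b a b a) - tr(b a b)  (reduce the a square) = x*z^2 - y*z - x
tr(a^-1 b a^2 b) = tr(b a^2 b) tr(a) - tr(b a^2 b a)  (eliminate a^-1) = x^2*y*z - x^3 - x*y^2 - x*z^2 + y*z + 3*x
tr(a^2 b^-1 a^-1 b) = tr(a^-1 b a^2) tr(b) - tr(a^-1 b a^2 b)  (eliminate b^-1) = -x^2*y*z + x^3 + x*y^2 + x*z^2 - 3*x
tr(b^-1 a^2 b^-1 a^-1) = tr(a^2 b^-1 a^-1) tr(b) - tr(a^2 b^-1 a^-1 b)  (eliminate b^-1) = x^2*y*z - x^3 - x*z^2 - y*z + 3*x
tr(b^-1 a^-1 b^-2 a^2) = tr(b^-1 a^2 b^-1 a^-1) tr(b) - tr(b^-1 a^2 b^-1 a^-1 b)  (eliminate b^-1) = x^2*y^2*z - x^3*y - x*y*z^2 - y^2*z + 2*x*y + z
tr(b^-2 a) = tr(b^-1 a) tr(b) - tr(b^-1 a b)  (eliminate b^-1) = x*y^2 - y*z - x
tr(b^-2 a^-1 b^-2 a^2) = tr(b^-1 a^-1 b^-2 a^2) tr(b) - tr(b^-1 a^-1 b^-2 a^2 b)  (eliminate b^-1) = x^2*y^3*z - x^3*y^2 - x*y^2*z^2 - y^3*z + x*y^2 + 2*y*z + x

x^2*y^3*z - x^3*y^2 - x*y^2*z^2 - y^3*z + x*y^2 + 2*y*z + x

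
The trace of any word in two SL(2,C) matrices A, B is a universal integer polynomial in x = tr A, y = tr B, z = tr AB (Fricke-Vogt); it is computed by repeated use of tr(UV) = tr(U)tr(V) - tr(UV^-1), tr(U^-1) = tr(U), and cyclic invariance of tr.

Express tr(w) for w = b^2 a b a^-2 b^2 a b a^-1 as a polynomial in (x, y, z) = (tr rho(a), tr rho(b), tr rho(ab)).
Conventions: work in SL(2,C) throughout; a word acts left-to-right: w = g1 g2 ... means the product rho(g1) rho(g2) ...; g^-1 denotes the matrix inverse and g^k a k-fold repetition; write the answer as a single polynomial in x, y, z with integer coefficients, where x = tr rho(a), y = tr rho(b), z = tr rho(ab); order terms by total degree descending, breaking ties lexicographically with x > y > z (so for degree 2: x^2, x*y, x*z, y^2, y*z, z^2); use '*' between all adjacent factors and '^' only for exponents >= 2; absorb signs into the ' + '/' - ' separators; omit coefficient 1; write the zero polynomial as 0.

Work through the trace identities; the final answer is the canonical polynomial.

tr(a b a b) = tr(a b) tr(a b) - tr(1)   [split at a repeated a] = z^2 - 2
tr(a b a) = tr(a) tr(b a) - tr(b)   [square of a] = x*z - y
tr(a b^2 a b) = tr(b) tr(a b a b) - tr(a b a)   [square of b] = y*z^2 - x*z - y
so tr(b^2 a) = tr(b) tr(a b) - tr(a)   [square of b] = y*z - x
tr(b^2) = tr(b) tr(b) - tr(1)   [square of b] = y^2 - 2
reduce: tr(a b^2 a) = tr(a) tr(b^2 a) - tr(b^2)   [square of a] = x*y*z - x^2 - y^2 + 2
reduce: tr(a b^2 a b^2) = tr(b) tr(a b^2 a b) - tr(a b^2 a)   [square of b] = y^2*z^2 - 2*x*y*z + x^2 - 2
so tr(b a b^3 a b) = tr(b) tr(a b^2 a b^2) - tr(a b^2 a b)   [square of b] = y^3*z^2 - 2*x*y^2*z + x^2*y - y*z^2 + x*z - y
so tr(b a b^3 a) = tr(b) tr(a b a b^2) - tr(a b a b)   [square of b] = y^2*z^2 - x*y*z - y^2 - z^2 + 2
tr(b^2 a b^3 a b) = tr(b) tr(b a b^3 a b) - tr(b a b^3 a)   [square of b] = y^4*z^2 - 2*x*y^3*z + x^2*y^2 - 2*y^2*z^2 + 2*x*y*z + z^2 - 2
tr(a b a b a b) = tr(a b) tr(a b a b) - tr(a^-1 b^-1)   [split at a repeated a] = z^3 - 3*z
tr(a b a b a) = tr(a) tr(b a b a) - tr(b a b)   [square of a] = x*z^2 - y*z - x
tr(a b a b^2 a b) = tr(b) tr(a b a b a b) - tr(a b a b a)   [square of b] = y*z^3 - x*z^2 - 2*y*z + x
tr(a^2 b a) = tr(a) tr(a b a) - tr(a b)   [square of a] = x^2*z - x*y - z
tr(a b a b^2 a) = tr(b) tr(a^2 b a b) - tr(a^2 b a)   [square of b] = x*y*z^2 - x^2*z - y^2*z + z
so tr(a b a b^2 a b^2) = tr(b) tr(a b a b^2 a b) - tr(a b a b^2 a)   [square of b] = y^2*z^3 - 2*x*y*z^2 + x^2*z - y^2*z + x*y - z
reduce: tr(b^2 a b^3 a b a) = tr(b) tr(a b a b^2 a b^2) - tr(a b a b^2 a b)   [square of b] = y^3*z^3 - 2*x*y^2*z^2 + x^2*y*z - y^3*z - y*z^3 + x*y^2 + x*z^2 + y*z - x
tr(a^-1 b^2 a b^3 a b) = tr(b^2 a b^3 a b) tr(a) - tr(b^2 a b^3 a b a)   [inverse elimination on a] = x*y^4*z^2 - 2*x^2*y^3*z - y^3*z^3 + x^3*y^2 + x^2*y*z + y^3*z + y*z^3 - x*y^2 - y*z - x
reduce: tr(b^2 a b a^-2 b^2 a b) = tr(a^-1 b^2 a b^3 a b) tr(a) - tr(a^-1 b^2 a b^3 a b a)   [inverse elimination on a] = x^2*y^4*z^2 - 2*x^3*y^3*z - x*y^3*z^3 + x^4*y^2 - y^4*z^2 + x^3*y*z + 3*x*y^3*z + x*y*z^3 - 2*x^2*y^2 + 2*y^2*z^2 - 3*x*y*z - x^2 - z^2 + 2
so tr(a b a b a b a b) = tr(a b a b) tr(a b a b) - tr(1)   [split at a repeated a] = z^4 - 4*z^2 + 2
so tr(a b a b a b a) = tr(a) tr(b a b a b a) - tr(b a b a b)   [square of a] = x*z^3 - y*z^2 - 2*x*z + y
reduce: tr(a b a b^2 a b a b) = tr(b) tr(a b a b a b a b) - tr(a b a b a b a)   [square of b] = y*z^4 - x*z^3 - 3*y*z^2 + 2*x*z + y
tr(a b a^2 b a) = tr(a) tr(b a^2 b a) - tr(b a^2 b)   [square of a] = x^2*z^2 - 2*x*y*z + y^2 - 2
tr(a b a b^2 a b a) = tr(b) tr(a b a^2 b a b) - tr(a b a^2 b a)   [square of b] = x*y*z^3 - x^2*z^2 - y^2*z^2 + 2
reduce: tr(b^2 a b a b^2 a b a) = tr(b) tr(a b a b^2 a b a b) - tr(a b a b^2 a b a)   [square of b] = y^2*z^4 - 2*x*y*z^3 + x^2*z^2 - 2*y^2*z^2 + 2*x*y*z + y^2 - 2
so tr(a^-1 b^2 a b a b^2 a b) = tr(b^2 a b a b^2 a b) tr(a) - tr(b^2 a b a b^2 a b a)   [inverse elimination on a] = x*y^3*z^3 - 2*x^2*y^2*z^2 - y^2*z^4 + x^3*y*z - x*y^3*z + x*y*z^3 + x^2*y^2 + 2*y^2*z^2 - x*y*z - x^2 - y^2 + 2
reduce: tr(b^2 a b a^-2 b^2 a b a) = tr(a^-1 b^2 a b a b^2 a b) tr(a) - tr(a^-1 b^2 a b a b^2 a b a)   [inverse elimination on a] = x^2*y^3*z^3 - 2*x^3*y^2*z^2 - x*y^2*z^4 + x^4*y*z - x^2*y^3*z + x^2*y*z^3 - y^3*z^3 + x^3*y^2 + 4*x*y^2*z^2 - 2*x^2*y*z + y^3*z + y*z^3 - x^3 - 2*x*y^2 - x*z^2 - y*z + 3*x
tr(b^2 a b a^-2 b^2 a b a^-1) = tr(b^2 a b a^-2 b^2 a b) tr(a) - tr(b^2 a b a^-2 b^2 a b a)   [inverse elimination on a] = x^3*y^4*z^2 - 2*x^4*y^3*z - 2*x^2*y^3*z^3 + x^5*y^2 + 2*x^3*y^2*z^2 - x*y^4*z^2 + x*y^2*z^4 + 4*x^2*y^3*z + y^3*z^3 - 3*x^3*y^2 - 2*x*y^2*z^2 - x^2*y*z - y^3*z - y*z^3 + 2*x*y^2 + y*z - x

x^3*y^4*z^2 - 2*x^4*y^3*z - 2*x^2*y^3*z^3 + x^5*y^2 + 2*x^3*y^2*z^2 - x*y^4*z^2 + x*y^2*z^4 + 4*x^2*y^3*z + y^3*z^3 - 3*x^3*y^2 - 2*x*y^2*z^2 - x^2*y*z - y^3*z - y*z^3 + 2*x*y^2 + y*z - x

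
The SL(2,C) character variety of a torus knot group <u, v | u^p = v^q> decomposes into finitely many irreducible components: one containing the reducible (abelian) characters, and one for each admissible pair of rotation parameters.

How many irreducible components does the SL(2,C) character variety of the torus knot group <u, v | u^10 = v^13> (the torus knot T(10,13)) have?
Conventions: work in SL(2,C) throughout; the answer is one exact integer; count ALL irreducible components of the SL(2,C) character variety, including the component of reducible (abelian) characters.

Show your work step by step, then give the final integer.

55

Gamma = < u, v | u^10 = v^13 > (torus knot T(10,13)); the central element u^10 = v^13 acts as +I or -I in any irreducible SL(2,C) representation.
On an irreducible component, tr(u) is locked at 2*cos(pi*alpha/10) for some alpha in 1..9, and tr(v) at 2*cos(pi*beta/13) for some beta in 1..12.
Consistency of u^10 = (-1)^alpha I with v^13 = (-1)^beta I forces alpha = beta (mod 2).
Enumerate parity-matched pairs: 5*6 odd-odd plus 4*6 even-even gives 54.
That is 54 components of irreducible characters, and with the reducible (abelian) component the total is 55.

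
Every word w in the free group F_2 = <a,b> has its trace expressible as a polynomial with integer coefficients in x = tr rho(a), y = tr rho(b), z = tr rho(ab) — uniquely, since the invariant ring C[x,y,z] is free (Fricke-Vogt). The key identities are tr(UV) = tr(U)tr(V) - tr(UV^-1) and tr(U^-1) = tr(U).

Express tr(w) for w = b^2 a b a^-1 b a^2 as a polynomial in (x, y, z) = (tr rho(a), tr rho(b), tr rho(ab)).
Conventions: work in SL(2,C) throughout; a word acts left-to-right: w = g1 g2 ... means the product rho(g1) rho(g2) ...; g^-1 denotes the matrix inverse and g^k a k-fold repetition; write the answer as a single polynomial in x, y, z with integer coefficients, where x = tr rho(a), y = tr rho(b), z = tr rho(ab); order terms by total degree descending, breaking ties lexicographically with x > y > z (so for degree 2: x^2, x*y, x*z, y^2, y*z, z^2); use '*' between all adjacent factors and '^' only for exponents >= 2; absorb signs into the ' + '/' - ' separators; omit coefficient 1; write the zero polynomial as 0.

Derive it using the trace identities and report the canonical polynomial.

x^2*y^2*z^2 - 2*x^3*y*z - x*y^3*z - x*y*z^3 + x^4 + x^2*y^2 + x^2*z^2 + y^2*z^2 + 3*x*y*z - 4*x^2 - y^2 - z^2 + 2

apply: tr(a b a b) = tr(b a)*tr(b a) - tr(1)  (split on b) = z^2 - 2
tr(a b a) = tr(a)*tr(b a) - tr(b)  (reduce the a square) = x*z - y
use: tr(a b^2 a b) = tr(b)*tr(a b a b) - tr(a b a)  (reduce the b square) = y*z^2 - x*z - y
apply: tr(a^2) = tr(a)*tr(a) - tr(1)  (reduce the a square) = x^2 - 2
tr(a b^2 a) = tr(b)*tr(a^2 b) - tr(a^2)  (reduce the b square) = x*y*z - x^2 - y^2 + 2
tr(b^2 a b^2 a) = tr(b)*tr(a b^2 a b) - tr(a b^2 a)  (reduce the b square) = y^2*z^2 - 2*x*y*z + x^2 - 2
tr(b a b) = tr(b)*tr(a b) - tr(a)  (reduce the b square) = y*z - x
tr(b a b^2) = tr(b)*tr(b a b) - tr(b a)  (reduce the b square) = y^2*z - x*y - z
use: tr(b^2 a b^2) = tr(b)*tr(b a b^2) - tr(b a b)  (reduce the b square) = y^3*z - x*y^2 - 2*y*z + x
apply: tr(b a^2 b^2 a b) = tr(a)*tr(b^2 a b^2 a) - tr(b^2 a b^2)  (reduce the a square) = x*y^2*z^2 - 2*x^2*y*z - y^3*z + x^3 + x*y^2 + 2*y*z - 3*x
tr(b a b a b a) = tr(b a)*tr(b a b a) - tr(b^-1 a^-1)  (split on b) = z^3 - 3*z
apply: tr(a b a b a^2 b) = tr(a)*tr(b a b a b a) - tr(b a b a b)  (reduce the a square) = x*z^3 - y*z^2 - 2*x*z + y
use: tr(b a b a^2) = tr(a)*tr(b a b a) - tr(b a b)  (reduce the a square) = x*z^2 - y*z - x
tr(a b a b a^2) = tr(a)*tr(b a b a^2) - tr(b a b a)  (reduce the a square) = x^2*z^2 - x*y*z - x^2 - z^2 + 2
use: tr(b a^2 b^2 a b a) = tr(b)*tr(a b a b a^2 b) - tr(a b a b a^2)  (reduce the b square) = x*y*z^3 - x^2*z^2 - y^2*z^2 - x*y*z + x^2 + y^2 + z^2 - 2
use: tr(b^2 a b a^-1 b a^2) = tr(b a^2 b^2 a b)*tr(a) - tr(b a^2 b^2 a b a)  (eliminate a^-1) = x^2*y^2*z^2 - 2*x^3*y*z - x*y^3*z - x*y*z^3 + x^4 + x^2*y^2 + x^2*z^2 + y^2*z^2 + 3*x*y*z - 4*x^2 - y^2 - z^2 + 2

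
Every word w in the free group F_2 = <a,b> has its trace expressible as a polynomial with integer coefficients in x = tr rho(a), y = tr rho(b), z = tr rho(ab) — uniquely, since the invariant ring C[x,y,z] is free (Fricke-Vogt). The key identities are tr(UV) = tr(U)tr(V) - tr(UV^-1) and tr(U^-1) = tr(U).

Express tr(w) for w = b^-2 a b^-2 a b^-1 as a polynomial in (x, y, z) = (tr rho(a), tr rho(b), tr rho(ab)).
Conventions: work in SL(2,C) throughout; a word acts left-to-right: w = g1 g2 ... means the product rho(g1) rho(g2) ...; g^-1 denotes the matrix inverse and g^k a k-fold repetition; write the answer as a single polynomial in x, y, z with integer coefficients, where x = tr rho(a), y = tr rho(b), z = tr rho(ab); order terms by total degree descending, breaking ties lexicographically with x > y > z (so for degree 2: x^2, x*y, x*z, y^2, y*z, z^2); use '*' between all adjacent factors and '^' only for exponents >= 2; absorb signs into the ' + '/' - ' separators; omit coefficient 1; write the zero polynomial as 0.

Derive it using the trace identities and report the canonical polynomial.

use: tr(a^2) = tr(a) * tr(a) - tr(1) = x^2 - 2
tr(a^2 b) = tr(a) * tr(b a) - tr(b) = x*z - y
tr(a b^-1 a) = tr(a^2) * tr(b) - tr(a^2 b) = x^2*y - x*z - y
use: tr(a b a b) = tr(b a) * tr(b a) - tr(1) = z^2 - 2
use: tr(a b^-1 a b) = tr(a b a) * tr(b) - tr(a b a b) = x*y*z - y^2 - z^2 + 2
apply: tr(a b^-1 a b^-1) = tr(a b^-1 a) * tr(b) - tr(a b^-1 a b) = x^2*y^2 - 2*x*y*z + z^2 - 2
tr(b^-1 a b^-2 a) = tr(a b^-1 a b^-1) * tr(b) - tr(a b^-1 a) = x^2*y^3 - 2*x*y^2*z - x^2*y + y*z^2 + x*z - y
tr(a b^-2 a) = tr(a^2 b^-1) * tr(b) - tr(a^2) = x^2*y^2 - x*y*z - x^2 - y^2 + 2
apply: tr(a b^-2 a b^-2) = tr(b^-1 a b^-2 a) * tr(b) - tr(b^-1 a b^-2 a b) = x^2*y^4 - 2*x*y^3*z - 2*x^2*y^2 + y^2*z^2 + 2*x*y*z + x^2 - 2
tr(b^-2 a b^-2 a b^-1) = tr(a b^-2 a b^-2) * tr(b) - tr(a b^-2 a b^-1) = x^2*y^5 - 2*x*y^4*z - 3*x^2*y^3 + y^3*z^2 + 4*x*y^2*z + 2*x^2*y - y*z^2 - x*z - y

x^2*y^5 - 2*x*y^4*z - 3*x^2*y^3 + y^3*z^2 + 4*x*y^2*z + 2*x^2*y - y*z^2 - x*z - y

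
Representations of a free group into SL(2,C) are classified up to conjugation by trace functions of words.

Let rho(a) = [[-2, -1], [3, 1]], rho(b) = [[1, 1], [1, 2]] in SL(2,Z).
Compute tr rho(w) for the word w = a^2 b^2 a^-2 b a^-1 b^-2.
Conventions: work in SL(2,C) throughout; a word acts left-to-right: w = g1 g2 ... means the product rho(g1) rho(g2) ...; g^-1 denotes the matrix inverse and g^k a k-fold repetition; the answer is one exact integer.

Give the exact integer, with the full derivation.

-341

rho(a) = [[-2, -1], [3, 1]]
... * rho(a) = [[-2, -1], [3, 1]]  ->  [[1, 1], [-3, -2]]
... * rho(b) = [[1, 1], [1, 2]]  ->  [[2, 3], [-5, -7]]
... * rho(b) = [[1, 1], [1, 2]]  ->  [[5, 8], [-12, -19]]
... * rho(a^-1) = [[1, 1], [-3, -2]]  ->  [[-19, -11], [45, 26]]
... * rho(a^-1) = [[1, 1], [-3, -2]]  ->  [[14, 3], [-33, -7]]
... * rho(b) = [[1, 1], [1, 2]]  ->  [[17, 20], [-40, -47]]
... * rho(a^-1) = [[1, 1], [-3, -2]]  ->  [[-43, -23], [101, 54]]
... * rho(b^-1) = [[2, -1], [-1, 1]]  ->  [[-63, 20], [148, -47]]
... * rho(b^-1) = [[2, -1], [-1, 1]]  ->  [[-146, 83], [343, -195]]
tr = -146 + -195 = -341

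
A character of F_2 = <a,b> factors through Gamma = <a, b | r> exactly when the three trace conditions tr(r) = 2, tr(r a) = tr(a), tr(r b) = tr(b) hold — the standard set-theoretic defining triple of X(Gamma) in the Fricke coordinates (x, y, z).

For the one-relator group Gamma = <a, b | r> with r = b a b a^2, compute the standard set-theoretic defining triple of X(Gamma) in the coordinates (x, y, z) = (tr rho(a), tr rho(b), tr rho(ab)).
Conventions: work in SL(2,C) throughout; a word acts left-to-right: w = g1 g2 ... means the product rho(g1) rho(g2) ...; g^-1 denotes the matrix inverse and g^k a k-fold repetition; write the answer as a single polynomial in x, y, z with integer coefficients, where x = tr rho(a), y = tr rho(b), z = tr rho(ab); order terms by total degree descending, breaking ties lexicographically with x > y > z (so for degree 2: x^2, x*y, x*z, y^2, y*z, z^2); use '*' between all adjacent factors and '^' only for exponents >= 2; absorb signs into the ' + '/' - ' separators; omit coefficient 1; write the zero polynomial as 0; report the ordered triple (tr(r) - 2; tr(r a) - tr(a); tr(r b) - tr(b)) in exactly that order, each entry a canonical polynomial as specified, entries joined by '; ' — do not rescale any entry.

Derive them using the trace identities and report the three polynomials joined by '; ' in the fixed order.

x*z^2 - y*z - x - 2; x^2*z^2 - x*y*z - x^2 - z^2 - x + 2; x*y*z^2 - x^2*z - y^2*z - y + z

tr(b a b a) = tr(a b)*tr(a b) - tr(1)  (split on a) = z^2 - 2
so tr(b a b) = tr(b)*tr(a b) - tr(a)  (reduce the b square) = y*z - x
tr(b a b a^2) = tr(a)*tr(b a b a) - tr(b a b)  (reduce the a square) = x*z^2 - y*z - x
so tr(b a b a^3) = tr(a)*tr(b a b a^2) - tr(b a b a)   [square of a] = x^2*z^2 - x*y*z - x^2 - z^2 + 2
reduce: tr(a b a) = tr(a)*tr(b a) - tr(b)  (reduce the a square) = x*z - y
so tr(b^2 a b a) = tr(b)*tr(a b a b) - tr(a b a)  (reduce the b square) = y*z^2 - x*z - y
tr(b^2 a b) = tr(b)*tr(b a b) - tr(b a)  (reduce the b square) = y^2*z - x*y - z
tr(b a b a^2 b) = tr(a)*tr(b^2 a b a) - tr(b^2 a b)  (reduce the a square) = x*y*z^2 - x^2*z - y^2*z + z
assemble the triple (tr(r) - 2; tr(r a) - x; tr(r b) - y)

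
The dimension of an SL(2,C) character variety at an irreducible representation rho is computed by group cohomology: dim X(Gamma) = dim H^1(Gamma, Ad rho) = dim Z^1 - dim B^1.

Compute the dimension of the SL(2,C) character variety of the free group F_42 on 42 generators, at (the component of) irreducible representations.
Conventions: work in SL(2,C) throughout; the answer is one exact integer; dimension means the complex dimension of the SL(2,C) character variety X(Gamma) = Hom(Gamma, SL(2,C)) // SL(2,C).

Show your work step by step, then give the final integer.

Gamma = F_42 has 42 generators and no relators.
Z^1(Gamma, Ad rho) = (sl_2)^42: a cocycle is a free choice of one sl_2 vector per generator, so dim Z^1 = 3*42 = 126.
At an irreducible rho the centralizer of the image in sl_2 is 0, so the coboundary map sl_2 -> Z^1 is injective: dim B^1 = 3.
Therefore dim X = 126 - 3 = 123.

123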